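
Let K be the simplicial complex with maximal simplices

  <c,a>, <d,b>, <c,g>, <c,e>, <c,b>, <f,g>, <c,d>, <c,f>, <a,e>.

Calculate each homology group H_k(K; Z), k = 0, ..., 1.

H_0 ≅ Z,  H_1 ≅ Z^3.

We work with the vertex ordering a < b < c < d < e < f < g. The simplices of K, each written with vertices in increasing order, are:

  0-simplices (7): a, b, c, d, e, f, g
  1-simplices (9): ac, ae, bc, bd, cd, ce, cf, cg, fg

so the chain groups are C_0 ≅ Z^7, C_1 ≅ Z^9.

∂_1: C_1 → C_0 is given by ∂[p,q] = [q] − [p]. For instance
  ∂ce = e − c.
The 7×9 boundary matrix has rank 6 and Smith normal form diag(1,1,1,1,1,1).

Computing H_k = (kernel of ∂_k) / (image of ∂_{k+1}):

  H_0: rank C_0 − rank ∂_1 = 7 − 6 = 1, and the invariant factors of ∂_1 are all 1, so H_0 ≅ Z.
  H_1: rank ker ∂_1 − rank ∂_2 = (9 − 6) − 0 = 3, and there is no ∂_2, so H_1 ≅ Z^3.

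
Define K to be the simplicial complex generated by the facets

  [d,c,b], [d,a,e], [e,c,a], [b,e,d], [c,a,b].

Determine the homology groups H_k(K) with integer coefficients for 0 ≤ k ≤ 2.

Fix the vertex order a < b < c < d < e and write every simplex with vertices in increasing order. Then dim K = 2 and the simplices of K are:

  0-simplices (5): a, b, c, d, e
  1-simplices (10): ab, ac, ad, ae, bc, bd, be, cd, ce, de
  2-simplices (5): abc, ace, ade, bcd, bde

Hence C_0 ≅ Z^5, C_1 ≅ Z^10, C_2 ≅ Z^5.

∂_1: C_1 → C_0 maps an edge to its endpoints' difference, ∂[p,q] = q − p.
The resulting 5×10 matrix has rank 4, and its Smith normal form has invariant factors (1,1,1,1).

∂_2: C_2 → C_1 sends each 2-simplex [p,q,r] to [q,r] − [p,r] + [p,q]. For instance
  ∂bde = de − be + bd,
  ∂ade = de − ae + ad.
The resulting 10×5 matrix has rank 5, and its Smith normal form has invariant factors (1,1,1,1,1).

Now H_k = ker ∂_k / im ∂_{k+1}, so:

  H_0: rank C_0 − rank ∂_1 = 5 − 4 = 1, and the invariant factors of ∂_1 are all 1, so H_0 = Z.
  H_1: rank ker ∂_1 − rank ∂_2 = (10 − 4) − 5 = 1, and the invariant factors of ∂_2 are all 1, so H_1 = Z.
  H_2: rank ker ∂_2 − rank ∂_3 = (5 − 5) − 0 = 0, and there is no ∂_3, so H_2 = 0.

As a check, the Euler characteristic is 5 − 10 + 5 = 0, which agrees with 1 − 1 + 0 = 0.

H_0 = Z,  H_1 = Z,  H_2 = 0.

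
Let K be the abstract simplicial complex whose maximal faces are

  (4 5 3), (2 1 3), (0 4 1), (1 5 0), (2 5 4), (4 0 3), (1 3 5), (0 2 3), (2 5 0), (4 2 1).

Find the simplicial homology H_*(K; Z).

H_0 = Z,  H_1 = Z_2,  H_2 = 0.

Take the total order 0 < 1 < 2 < 3 < 4 < 5 on the vertex set. Then K (dimension 2) consists of the simplices:

  0-simplices (6): [0], [1], [2], [3], [4], [5]
  1-simplices (15): [0,1], [0,2], [0,3], [0,4], [0,5], [1,2], [1,3], [1,4], [1,5], [2,3], [2,4], [2,5], [3,4], [3,5], [4,5]
  2-simplices (10): [0,1,4], [0,1,5], [0,2,3], [0,2,5], [0,3,4], [1,2,3], [1,2,4], [1,3,5], [2,4,5], [3,4,5]

Hence C_0 ≅ Z^6, C_1 ≅ Z^15, C_2 ≅ Z^10.

Boundary ∂_1: C_1 → C_0 sends each edge [p,q] (with p < q) to q − p.
The 6×15 boundary matrix has rank 5 and Smith normal form diag(1,1,1,1,1).

∂_2: C_2 → C_1 acts by ∂[p,q,r] = [q,r] − [p,r] + [p,q]. For instance
  ∂[2,4,5] = [4,5] − [2,5] + [2,4],
  ∂[1,2,3] = [2,3] − [1,3] + [1,2].
This gives a 15×10 integer matrix of rank 10; reducing to Smith normal form yields diagonal entries (1,1,1,1,1,1,1,1,1,2).

Computing H_k = (kernel of ∂_k) / (image of ∂_{k+1}):

  H_0: rank C_0 − rank ∂_1 = 6 − 5 = 1, and the invariant factors of ∂_1 are all 1, so H_0 ≅ Z.
  H_1: rank ker ∂_1 − rank ∂_2 = (15 − 5) − 10 = 0, and ∂_2 has invariant factor 2 > 1, so H_1 ≅ Z_2.
  H_2: rank ker ∂_2 − rank ∂_3 = (10 − 10) − 0 = 0, and there is no ∂_3, so H_2 ≅ 0.

As a check, the Euler characteristic is 6 − 15 + 10 = 1, which agrees with 1 − 0 + 0 = 1.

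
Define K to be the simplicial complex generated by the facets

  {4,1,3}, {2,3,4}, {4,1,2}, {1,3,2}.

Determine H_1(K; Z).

H_1 ≅ 0.

Take the total order 1 < 2 < 3 < 4 on the vertex set. Then K (dimension 2) consists of the simplices:

  0-simplices (4): [1], [2], [3], [4]
  1-simplices (6): [1,2], [1,3], [1,4], [2,3], [2,4], [3,4]
  2-simplices (4): [1,2,3], [1,2,4], [1,3,4], [2,3,4]

so the chain groups are C_0 ≅ Z^4, C_1 ≅ Z^6, C_2 ≅ Z^4.

Boundary ∂_1: C_1 → C_0 is given by ∂[p,q] = [q] − [p].
As a 4×6 matrix over Z this has rank 3, with invariant factors (1,1,1).

Boundary ∂_2: C_2 → C_1 sends each 2-simplex [p,q,r] to [q,r] − [p,r] + [p,q]. For instance
  ∂[1,3,4] = [3,4] − [1,4] + [1,3],
  ∂[1,2,4] = [2,4] − [1,4] + [1,2].
This gives a 6×4 integer matrix of rank 3; reducing to Smith normal form yields diagonal entries (1,1,1).

From H_k ≅ ker(∂_k) / im(∂_{k+1}) we obtain:

  H_1: rank ker ∂_1 − rank ∂_2 = (6 − 3) − 3 = 0, and the invariant factors of ∂_2 are all 1, so H_1 ≅ 0.

(K is a triangulation of the 2-sphere S^2.)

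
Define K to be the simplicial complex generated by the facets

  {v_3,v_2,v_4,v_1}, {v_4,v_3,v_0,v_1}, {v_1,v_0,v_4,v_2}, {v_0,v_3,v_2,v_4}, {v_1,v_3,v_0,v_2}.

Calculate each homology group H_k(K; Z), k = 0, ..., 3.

H_0 = Z,  H_1 = 0,  H_2 = 0,  H_3 = Z.

Take the total order v_0 < v_1 < v_2 < v_3 < v_4 on the vertex set. Then K (dimension 3) consists of the simplices:

  0-simplices (5): [v_0], [v_1], [v_2], [v_3], [v_4]
  1-simplices (10): [v_0,v_1], [v_0,v_2], [v_0,v_3], [v_0,v_4], [v_1,v_2], [v_1,v_3], [v_1,v_4], [v_2,v_3], [v_2,v_4], [v_3,v_4]
  2-simplices (10): [v_0,v_1,v_2], [v_0,v_1,v_3], [v_0,v_1,v_4], [v_0,v_2,v_3], [v_0,v_2,v_4], [v_0,v_3,v_4], [v_1,v_2,v_3], [v_1,v_2,v_4], [v_1,v_3,v_4], [v_2,v_3,v_4]
  3-simplices (5): [v_0,v_1,v_2,v_3], [v_0,v_1,v_2,v_4], [v_0,v_1,v_3,v_4], [v_0,v_2,v_3,v_4], [v_1,v_2,v_3,v_4]

Hence C_0 ≅ Z^5, C_1 ≅ Z^10, C_2 ≅ Z^10, C_3 ≅ Z^5.

∂_1: C_1 → C_0 maps an edge to its endpoints' difference, ∂[p,q] = q − p.
As a 5×10 matrix over Z this has rank 4, with invariant factors (1,1,1,1).

∂_2: C_2 → C_1 maps a triangle to the signed sum of its edges. For instance
  ∂[v_0,v_2,v_4] = [v_2,v_4] − [v_0,v_4] + [v_0,v_2],
  ∂[v_1,v_2,v_3] = [v_2,v_3] − [v_1,v_3] + [v_1,v_2].
This gives a 10×10 integer matrix of rank 6; reducing to Smith normal form yields diagonal entries (1,1,1,1,1,1).

The boundary map ∂_3: C_3 → C_2 sends each 3-simplex σ to the alternating sum Σ_i (−1)^i (σ with its i-th vertex removed). For instance
  ∂[v_0,v_2,v_3,v_4] = [v_2,v_3,v_4] − [v_0,v_3,v_4] + [v_0,v_2,v_4] − [v_0,v_2,v_3],
  ∂[v_0,v_1,v_2,v_4] = [v_1,v_2,v_4] − [v_0,v_2,v_4] + [v_0,v_1,v_4] − [v_0,v_1,v_2].
As a 10×5 matrix over Z this has rank 4, with invariant factors (1,1,1,1).

Now H_k = ker ∂_k / im ∂_{k+1}, so:

  H_0: rank C_0 − rank ∂_1 = 5 − 4 = 1, and the invariant factors of ∂_1 are all 1, so H_0 ≅ Z.
  H_1: rank ker ∂_1 − rank ∂_2 = (10 − 4) − 6 = 0, and the invariant factors of ∂_2 are all 1, so H_1 ≅ 0.
  H_2: rank ker ∂_2 − rank ∂_3 = (10 − 6) − 4 = 0, and the invariant factors of ∂_3 are all 1, so H_2 ≅ 0.
  H_3: rank ker ∂_3 − rank ∂_4 = (5 − 4) − 0 = 1, and there is no ∂_4, so H_3 ≅ Z.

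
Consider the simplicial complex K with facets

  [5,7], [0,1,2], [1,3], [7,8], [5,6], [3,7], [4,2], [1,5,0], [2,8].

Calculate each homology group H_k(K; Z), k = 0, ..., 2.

H_0 = Z,  H_1 = Z^2,  H_2 = 0.

Fix the vertex order 0 < 1 < 2 < 3 < 4 < 5 < 6 < 7 < 8 and write every simplex with vertices in increasing order. Then dim K = 2 and the simplices of K are:

  0-simplices (9): [0], [1], [2], [3], [4], [5], [6], [7], [8]
  1-simplices (12): [0,1], [0,2], [0,5], [1,2], [1,3], [1,5], [2,4], [2,8], [3,7], [5,6], [5,7], [7,8]
  2-simplices (2): [0,1,2], [0,1,5]

so the chain groups are C_0 ≅ Z^9, C_1 ≅ Z^12, C_2 ≅ Z^2.

∂_1: C_1 → C_0 sends each edge [p,q] (with p < q) to q − p. For instance
  ∂[2,4] = [4] − [2].
The 9×12 boundary matrix has rank 8 and Smith normal form diag(1,1,1,1,1,1,1,1).

∂_2: C_2 → C_1 acts by ∂[p,q,r] = [q,r] − [p,r] + [p,q]. For instance
  ∂[0,1,5] = [1,5] − [0,5] + [0,1],
  ∂[0,1,2] = [1,2] − [0,2] + [0,1].
The resulting 12×2 matrix has rank 2, and its Smith normal form has invariant factors (1,1).

Computing H_k = (kernel of ∂_k) / (image of ∂_{k+1}):

  H_0: rank C_0 − rank ∂_1 = 9 − 8 = 1, and the invariant factors of ∂_1 are all 1, so H_0 = Z.
  H_1: rank ker ∂_1 − rank ∂_2 = (12 − 8) − 2 = 2, and the invariant factors of ∂_2 are all 1, so H_1 = Z^2.
  H_2: rank ker ∂_2 − rank ∂_3 = (2 − 2) − 0 = 0, and there is no ∂_3, so H_2 = 0.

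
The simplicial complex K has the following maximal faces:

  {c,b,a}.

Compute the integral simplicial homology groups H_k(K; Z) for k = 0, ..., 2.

We work with the vertex ordering a < b < c. The simplices of K, each written with vertices in increasing order, are:

  0-simplices (3): a, b, c
  1-simplices (3): ab, ac, bc
  2-simplices (1): abc

so the chain groups are C_0 ≅ Z^3, C_1 ≅ Z^3, C_2 ≅ Z^1.

∂_1: C_1 → C_0 is given by ∂[p,q] = [q] − [p]. For instance
  ∂ac = c − a.
The 3×3 boundary matrix has rank 2 and Smith normal form diag(1,1).

∂_2: C_2 → C_1 acts by ∂[p,q,r] = [q,r] − [p,r] + [p,q]. For instance
  ∂abc = bc − ac + ab.
The resulting 3×1 matrix has rank 1, and its Smith normal form has invariant factors (1).

From H_k ≅ ker(∂_k) / im(∂_{k+1}) we obtain:

  H_0: rank C_0 − rank ∂_1 = 3 − 2 = 1, and the invariant factors of ∂_1 are all 1, so H_0 = Z.
  H_1: rank ker ∂_1 − rank ∂_2 = (3 − 2) − 1 = 0, and the invariant factors of ∂_2 are all 1, so H_1 = 0.
  H_2: rank ker ∂_2 − rank ∂_3 = (1 − 1) − 0 = 0, and there is no ∂_3, so H_2 = 0.

(K is a triangulation of the 2-simplex.)

H_0 = Z,  H_1 = 0,  H_2 = 0.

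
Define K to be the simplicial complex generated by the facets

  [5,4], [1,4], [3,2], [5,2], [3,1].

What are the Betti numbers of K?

Order the vertices as 1 < 2 < 3 < 4 < 5. Listing each simplex with vertices in this order, K has dimension 1 with simplices:

  0-simplices (5): [1], [2], [3], [4], [5]
  1-simplices (5): [1,3], [1,4], [2,3], [2,5], [4,5]

giving chain groups C_0 ≅ Z^5, C_1 ≅ Z^5.

The boundary map ∂_1: C_1 → C_0 sends each edge [p,q] (with p < q) to q − p.
The 5×5 boundary matrix has rank 4 and Smith normal form diag(1,1,1,1).

From H_k ≅ ker(∂_k) / im(∂_{k+1}) we obtain:

  H_0: rank C_0 − rank ∂_1 = 5 − 4 = 1, and the invariant factors of ∂_1 are all 1, so H_0 ≅ Z.
  H_1: rank ker ∂_1 − rank ∂_2 = (5 − 4) − 0 = 1, and there is no ∂_2, so H_1 ≅ Z.

Hence the Betti numbers are b_0 = 1, b_1 = 1.

b_0 = 1, b_1 = 1.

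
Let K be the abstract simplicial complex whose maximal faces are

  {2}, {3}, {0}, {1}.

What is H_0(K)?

H_0 = Z^4.

Order the vertices as 0 < 1 < 2 < 3. Listing each simplex with vertices in this order, K has dimension 0 with simplices:

  0-simplices (4): [0], [1], [2], [3]

Hence C_0 ≅ Z^4.

Now H_k = ker ∂_k / im ∂_{k+1}, so:

  H_0: rank C_0 − rank ∂_1 = 4 − 0 = 4, and there is no ∂_1, so H_0 ≅ Z^4.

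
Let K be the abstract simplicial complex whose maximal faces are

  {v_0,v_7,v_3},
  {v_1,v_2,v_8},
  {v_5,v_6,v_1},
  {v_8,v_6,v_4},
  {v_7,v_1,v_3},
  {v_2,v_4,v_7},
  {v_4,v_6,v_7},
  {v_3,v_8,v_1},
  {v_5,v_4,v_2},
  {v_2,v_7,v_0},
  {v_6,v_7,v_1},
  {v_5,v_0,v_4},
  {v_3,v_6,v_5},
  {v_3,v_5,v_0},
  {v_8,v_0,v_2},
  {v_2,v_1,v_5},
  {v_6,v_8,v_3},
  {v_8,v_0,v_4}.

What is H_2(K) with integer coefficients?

H_2 = 0.

Fix the vertex order v_0 < v_1 < v_2 < v_3 < v_4 < v_5 < v_6 < v_7 < v_8 and write every simplex with vertices in increasing order. Then dim K = 2 and the simplices of K are:

  0-simplices (9): [v_0], [v_1], [v_2], [v_3], [v_4], [v_5], [v_6], [v_7], [v_8]
  1-simplices (27): (27 of them)
  2-simplices (18): (18 of them)

so the chain groups are C_0 ≅ Z^9, C_1 ≅ Z^27, C_2 ≅ Z^18.

∂_1: C_1 → C_0 is given by ∂[p,q] = [q] − [p]. For instance
  ∂[v_5,v_6] = [v_6] − [v_5].
This gives a 9×27 integer matrix of rank 8; reducing to Smith normal form yields diagonal entries (1,1,1,1,1,1,1,1).

The boundary map ∂_2: C_2 → C_1 acts by ∂[p,q,r] = [q,r] − [p,r] + [p,q]. For instance
  ∂[v_1,v_3,v_8] = [v_3,v_8] − [v_1,v_8] + [v_1,v_3],
  ∂[v_1,v_6,v_7] = [v_6,v_7] − [v_1,v_7] + [v_1,v_6].
As a 27×18 matrix over Z this has rank 18, with invariant factors (1,1,1,1,1,1,1,1,1,1,1,1,1,1,1,1,1,2).

Now H_k = ker ∂_k / im ∂_{k+1}, so:

  H_2: rank ker ∂_2 − rank ∂_3 = (18 − 18) − 0 = 0, and there is no ∂_3, so H_2 ≅ 0.

(K is a triangulation of the Klein bottle.)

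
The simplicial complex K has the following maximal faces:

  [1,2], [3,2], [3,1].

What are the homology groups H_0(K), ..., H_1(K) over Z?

Fix the vertex order 1 < 2 < 3 and write every simplex with vertices in increasing order. Then dim K = 1 and the simplices of K are:

  0-simplices (3): [1], [2], [3]
  1-simplices (3): [1,2], [1,3], [2,3]

Hence C_0 ≅ Z^3, C_1 ≅ Z^3.

∂_1: C_1 → C_0 maps an edge to its endpoints' difference, ∂[p,q] = q − p.
The resulting 3×3 matrix has rank 2, and its Smith normal form has invariant factors (1,1).

Computing H_k = (kernel of ∂_k) / (image of ∂_{k+1}):

  H_0: rank C_0 − rank ∂_1 = 3 − 2 = 1, and the invariant factors of ∂_1 are all 1, so H_0 ≅ Z.
  H_1: rank ker ∂_1 − rank ∂_2 = (3 − 2) − 0 = 1, and there is no ∂_2, so H_1 ≅ Z.

H_0 ≅ Z,  H_1 ≅ Z.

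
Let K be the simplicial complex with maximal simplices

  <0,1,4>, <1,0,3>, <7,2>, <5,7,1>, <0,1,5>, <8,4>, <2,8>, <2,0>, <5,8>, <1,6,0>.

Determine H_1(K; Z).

We work with the vertex ordering 0 < 1 < 2 < 3 < 4 < 5 < 6 < 7 < 8. The simplices of K, each written with vertices in increasing order, are:

  0-simplices (9): [0], [1], [2], [3], [4], [5], [6], [7], [8]
  1-simplices (16): [0,1], [0,2], [0,3], [0,4], [0,5], [0,6], [1,3], [1,4], [1,5], [1,6], [1,7], [2,7], [2,8], [4,8], [5,7], [5,8]
  2-simplices (5): [0,1,3], [0,1,4], [0,1,5], [0,1,6], [1,5,7]

so the chain groups are C_0 ≅ Z^9, C_1 ≅ Z^16, C_2 ≅ Z^5.

∂_1: C_1 → C_0 maps an edge to its endpoints' difference, ∂[p,q] = q − p.
The resulting 9×16 matrix has rank 8, and its Smith normal form has invariant factors (1,1,1,1,1,1,1,1).

∂_2: C_2 → C_1 sends each 2-simplex [p,q,r] to [q,r] − [p,r] + [p,q]. For instance
  ∂[0,1,5] = [1,5] − [0,5] + [0,1],
  ∂[0,1,6] = [1,6] − [0,6] + [0,1].
As a 16×5 matrix over Z this has rank 5, with invariant factors (1,1,1,1,1).

From H_k ≅ ker(∂_k) / im(∂_{k+1}) we obtain:

  H_1: rank ker ∂_1 − rank ∂_2 = (16 − 8) − 5 = 3, and the invariant factors of ∂_2 are all 1, so H_1 = Z^3.

H_1 = Z^3.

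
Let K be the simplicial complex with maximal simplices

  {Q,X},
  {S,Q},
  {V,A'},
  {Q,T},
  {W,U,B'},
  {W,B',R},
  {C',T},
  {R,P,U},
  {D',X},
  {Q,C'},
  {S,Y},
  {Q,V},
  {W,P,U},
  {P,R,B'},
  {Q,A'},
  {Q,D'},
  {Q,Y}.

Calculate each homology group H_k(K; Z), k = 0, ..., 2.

K has 14 vertices, 22 edges, 5 triangles.
rank ∂_0 = 0, rank ∂_1 = 12 ⇒ b_0 = 14 − 0 − 12 = 2; all invariant factors of ∂_1 are 1 so no torsion. So H_0 = Z^2.
rank ∂_1 = 12, rank ∂_2 = 5 ⇒ b_1 = 22 − 12 − 5 = 5; all invariant factors of ∂_2 are 1 so no torsion. So H_1 = Z^5.
rank ∂_2 = 5, rank ∂_3 = 0 ⇒ b_2 = 5 − 5 − 0 = 0. So H_2 = 0.

H_0 ≅ Z^2,  H_1 ≅ Z^5,  H_2 = 0.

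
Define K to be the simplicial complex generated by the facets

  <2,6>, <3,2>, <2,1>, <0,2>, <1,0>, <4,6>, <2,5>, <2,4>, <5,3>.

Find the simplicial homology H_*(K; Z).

H_0 = Z,  H_1 = Z^3.

Order the vertices as 0 < 1 < 2 < 3 < 4 < 5 < 6. Listing each simplex with vertices in this order, K has dimension 1 with simplices:

  0-simplices (7): [0], [1], [2], [3], [4], [5], [6]
  1-simplices (9): [0,1], [0,2], [1,2], [2,3], [2,4], [2,5], [2,6], [3,5], [4,6]

giving chain groups C_0 ≅ Z^7, C_1 ≅ Z^9.

The boundary map ∂_1: C_1 → C_0 is given by ∂[p,q] = [q] − [p].
The resulting 7×9 matrix has rank 6, and its Smith normal form has invariant factors (1,1,1,1,1,1).

From H_k ≅ ker(∂_k) / im(∂_{k+1}) we obtain:

  H_0: rank C_0 − rank ∂_1 = 7 − 6 = 1, and the invariant factors of ∂_1 are all 1, so H_0 = Z.
  H_1: rank ker ∂_1 − rank ∂_2 = (9 − 6) − 0 = 3, and there is no ∂_2, so H_1 = Z^3.

As a check, the Euler characteristic is 7 − 9 = -2, which agrees with 1 − 3 = -2.
(K is a triangulation of a wedge of 3 circles.)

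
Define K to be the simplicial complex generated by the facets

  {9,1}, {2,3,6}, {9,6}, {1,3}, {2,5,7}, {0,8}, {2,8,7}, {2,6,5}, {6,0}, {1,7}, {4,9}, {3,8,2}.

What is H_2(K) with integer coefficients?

H_2 = 0.

Take the total order 0 < 1 < 2 < 3 < 4 < 5 < 6 < 7 < 8 < 9 on the vertex set. Then K (dimension 2) consists of the simplices:

  0-simplices (10): [0], [1], [2], [3], [4], [5], [6], [7], [8], [9]
  1-simplices (17): [0,6], [0,8], [1,3], [1,7], [1,9], [2,3], [2,5], [2,6], [2,7], [2,8], [3,6], [3,8], [4,9], [5,6], [5,7], [6,9], [7,8]
  2-simplices (5): [2,3,6], [2,3,8], [2,5,6], [2,5,7], [2,7,8]

giving chain groups C_0 ≅ Z^10, C_1 ≅ Z^17, C_2 ≅ Z^5.

The boundary map ∂_1: C_1 → C_0 is given by ∂[p,q] = [q] − [p]. For instance
  ∂[1,7] = [7] − [1].
The resulting 10×17 matrix has rank 9, and its Smith normal form has invariant factors (1,1,1,1,1,1,1,1,1).

Boundary ∂_2: C_2 → C_1 acts by ∂[p,q,r] = [q,r] − [p,r] + [p,q]. For instance
  ∂[2,3,8] = [3,8] − [2,8] + [2,3],
  ∂[2,3,6] = [3,6] − [2,6] + [2,3].
The resulting 17×5 matrix has rank 5, and its Smith normal form has invariant factors (1,1,1,1,1).

Computing H_k = (kernel of ∂_k) / (image of ∂_{k+1}):

  H_2: rank ker ∂_2 − rank ∂_3 = (5 − 5) − 0 = 0, and there is no ∂_3, so H_2 ≅ 0.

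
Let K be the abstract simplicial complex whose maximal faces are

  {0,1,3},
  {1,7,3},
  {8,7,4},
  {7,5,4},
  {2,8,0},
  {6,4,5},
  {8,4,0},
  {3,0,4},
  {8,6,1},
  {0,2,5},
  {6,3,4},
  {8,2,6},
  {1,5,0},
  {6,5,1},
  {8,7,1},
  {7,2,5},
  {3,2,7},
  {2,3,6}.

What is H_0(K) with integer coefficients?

H_0 ≅ Z.

Take the total order 0 < 1 < 2 < 3 < 4 < 5 < 6 < 7 < 8 on the vertex set. Then K (dimension 2) consists of the simplices:

  0-simplices (9): [0], [1], [2], [3], [4], [5], [6], [7], [8]
  1-simplices (27): (27 of them)
  2-simplices (18): [0,1,3], [0,1,5], [0,2,5], [0,2,8], [0,3,4], [0,4,8], [1,3,7], [1,5,6], [1,6,8], [1,7,8], [2,3,6], [2,3,7], [2,5,7], [2,6,8], [3,4,6], [4,5,6], [4,5,7], [4,7,8]

Hence C_0 ≅ Z^9, C_1 ≅ Z^27, C_2 ≅ Z^18.

The boundary map ∂_1: C_1 → C_0 maps an edge to its endpoints' difference, ∂[p,q] = q − p.
As a 9×27 matrix over Z this has rank 8, with invariant factors (1,1,1,1,1,1,1,1).

∂_2: C_2 → C_1 acts by ∂[p,q,r] = [q,r] − [p,r] + [p,q]. For instance
  ∂[1,3,7] = [3,7] − [1,7] + [1,3],
  ∂[1,6,8] = [6,8] − [1,8] + [1,6].
As a 27×18 matrix over Z this has rank 17, with invariant factors (1,1,1,1,1,1,1,1,1,1,1,1,1,1,1,1,1).

Reading off H_k = ker ∂_k / im ∂_{k+1}:

  H_0: rank C_0 − rank ∂_1 = 9 − 8 = 1, and the invariant factors of ∂_1 are all 1, so H_0 = Z.

(K is a triangulation of the torus T^2.)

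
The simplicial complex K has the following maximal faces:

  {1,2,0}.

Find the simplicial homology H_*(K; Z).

We work with the vertex ordering 0 < 1 < 2. The simplices of K, each written with vertices in increasing order, are:

  0-simplices (3): [0], [1], [2]
  1-simplices (3): [0,1], [0,2], [1,2]
  2-simplices (1): [0,1,2]

giving chain groups C_0 ≅ Z^3, C_1 ≅ Z^3, C_2 ≅ Z^1.

The boundary map ∂_1: C_1 → C_0 is given by ∂[p,q] = [q] − [p]. For instance
  ∂[0,1] = [1] − [0].
As a 3×3 matrix over Z this has rank 2, with invariant factors (1,1).

The boundary map ∂_2: C_2 → C_1 sends each 2-simplex [p,q,r] to [q,r] − [p,r] + [p,q]. For instance
  ∂[0,1,2] = [1,2] − [0,2] + [0,1].
The 3×1 boundary matrix has rank 1 and Smith normal form diag(1).

Computing H_k = (kernel of ∂_k) / (image of ∂_{k+1}):

  H_0: rank C_0 − rank ∂_1 = 3 − 2 = 1, and the invariant factors of ∂_1 are all 1, so H_0 ≅ Z.
  H_1: rank ker ∂_1 − rank ∂_2 = (3 − 2) − 1 = 0, and the invariant factors of ∂_2 are all 1, so H_1 ≅ 0.
  H_2: rank ker ∂_2 − rank ∂_3 = (1 − 1) − 0 = 0, and there is no ∂_3, so H_2 ≅ 0.

(K is a triangulation of the 2-simplex.)

H_0 ≅ Z,  H_1 = 0,  H_2 = 0.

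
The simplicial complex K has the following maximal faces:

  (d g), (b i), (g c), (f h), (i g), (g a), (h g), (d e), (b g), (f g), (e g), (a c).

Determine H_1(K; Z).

H_1 = Z^4.

Take the total order a < b < c < d < e < f < g < h < i on the vertex set. Then K (dimension 1) consists of the simplices:

  0-simplices (9): a, b, c, d, e, f, g, h, i
  1-simplices (12): ac, ag, bg, bi, cg, de, dg, eg, fg, fh, gh, gi

Hence C_0 ≅ Z^9, C_1 ≅ Z^12.

Boundary ∂_1: C_1 → C_0 maps an edge to its endpoints' difference, ∂[p,q] = q − p. For instance
  ∂ac = c − a.
The resulting 9×12 matrix has rank 8, and its Smith normal form has invariant factors (1,1,1,1,1,1,1,1).

From H_k ≅ ker(∂_k) / im(∂_{k+1}) we obtain:

  H_1: rank ker ∂_1 − rank ∂_2 = (12 − 8) − 0 = 4, and there is no ∂_2, so H_1 = Z^4.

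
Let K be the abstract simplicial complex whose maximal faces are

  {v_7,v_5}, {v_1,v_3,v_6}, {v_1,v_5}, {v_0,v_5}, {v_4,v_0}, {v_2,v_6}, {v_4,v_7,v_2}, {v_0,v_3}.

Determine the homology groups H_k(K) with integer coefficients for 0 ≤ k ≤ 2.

Order the vertices as v_0 < v_1 < v_2 < v_3 < v_4 < v_5 < v_6 < v_7. Listing each simplex with vertices in this order, K has dimension 2 with simplices:

  0-simplices (8): [v_0], [v_1], [v_2], [v_3], [v_4], [v_5], [v_6], [v_7]
  1-simplices (12): [v_0,v_3], [v_0,v_4], [v_0,v_5], [v_1,v_3], [v_1,v_5], [v_1,v_6], [v_2,v_4], [v_2,v_6], [v_2,v_7], [v_3,v_6], [v_4,v_7], [v_5,v_7]
  2-simplices (2): [v_1,v_3,v_6], [v_2,v_4,v_7]

giving chain groups C_0 ≅ Z^8, C_1 ≅ Z^12, C_2 ≅ Z^2.

The boundary map ∂_1: C_1 → C_0 sends each edge [p,q] (with p < q) to q − p.
As a 8×12 matrix over Z this has rank 7, with invariant factors (1,1,1,1,1,1,1).

∂_2: C_2 → C_1 maps a triangle to the signed sum of its edges. For instance
  ∂[v_2,v_4,v_7] = [v_4,v_7] − [v_2,v_7] + [v_2,v_4],
  ∂[v_1,v_3,v_6] = [v_3,v_6] − [v_1,v_6] + [v_1,v_3].
This gives a 12×2 integer matrix of rank 2; reducing to Smith normal form yields diagonal entries (1,1).

Reading off H_k = ker ∂_k / im ∂_{k+1}:

  H_0: rank C_0 − rank ∂_1 = 8 − 7 = 1, and the invariant factors of ∂_1 are all 1, so H_0 = Z.
  H_1: rank ker ∂_1 − rank ∂_2 = (12 − 7) − 2 = 3, and the invariant factors of ∂_2 are all 1, so H_1 = Z^3.
  H_2: rank ker ∂_2 − rank ∂_3 = (2 − 2) − 0 = 0, and there is no ∂_3, so H_2 = 0.

As a check, the Euler characteristic is 8 − 12 + 2 = -2, which agrees with 1 − 3 + 0 = -2.

H_0 ≅ Z,  H_1 ≅ Z^3,  H_2 = 0.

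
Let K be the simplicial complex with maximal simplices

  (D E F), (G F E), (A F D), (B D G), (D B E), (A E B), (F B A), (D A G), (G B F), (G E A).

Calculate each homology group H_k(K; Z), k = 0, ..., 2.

H_0 = Z,  H_1 = Z/2Z,  H_2 = 0.

Fix the vertex order A < B < D < E < F < G and write every simplex with vertices in increasing order. Then dim K = 2 and the simplices of K are:

  0-simplices (6): A, B, D, E, F, G
  1-simplices (15): AB, AD, AE, AF, AG, BD, BE, BF, BG, DE, DF, DG, EF, EG, FG
  2-simplices (10): ABE, ABF, ADF, ADG, AEG, BDE, BDG, BFG, DEF, EFG

giving chain groups C_0 ≅ Z^6, C_1 ≅ Z^15, C_2 ≅ Z^10.

∂_1: C_1 → C_0 is given by ∂[p,q] = [q] − [p]. For instance
  ∂DE = E − D.
This gives a 6×15 integer matrix of rank 5; reducing to Smith normal form yields diagonal entries (1,1,1,1,1).

Boundary ∂_2: C_2 → C_1 sends each 2-simplex [p,q,r] to [q,r] − [p,r] + [p,q]. For instance
  ∂ADG = DG − AG + AD,
  ∂BFG = FG − BG + BF.
This gives a 15×10 integer matrix of rank 10; reducing to Smith normal form yields diagonal entries (1,1,1,1,1,1,1,1,1,2).

Now H_k = ker ∂_k / im ∂_{k+1}, so:

  H_0: rank C_0 − rank ∂_1 = 6 − 5 = 1, and the invariant factors of ∂_1 are all 1, so H_0 = Z.
  H_1: rank ker ∂_1 − rank ∂_2 = (15 − 5) − 10 = 0, and ∂_2 has invariant factor 2 > 1, so H_1 = Z/2Z.
  H_2: rank ker ∂_2 − rank ∂_3 = (10 − 10) − 0 = 0, and there is no ∂_3, so H_2 = 0.

As a check, the Euler characteristic is 6 − 15 + 10 = 1, which agrees with 1 − 0 + 0 = 1.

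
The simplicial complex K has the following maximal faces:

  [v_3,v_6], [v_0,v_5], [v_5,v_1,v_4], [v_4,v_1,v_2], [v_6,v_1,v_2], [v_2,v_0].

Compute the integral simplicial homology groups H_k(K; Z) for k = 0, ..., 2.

We work with the vertex ordering v_0 < v_1 < v_2 < v_3 < v_4 < v_5 < v_6. The simplices of K, each written with vertices in increasing order, are:

  0-simplices (7): [v_0], [v_1], [v_2], [v_3], [v_4], [v_5], [v_6]
  1-simplices (10): [v_0,v_2], [v_0,v_5], [v_1,v_2], [v_1,v_4], [v_1,v_5], [v_1,v_6], [v_2,v_4], [v_2,v_6], [v_3,v_6], [v_4,v_5]
  2-simplices (3): [v_1,v_2,v_4], [v_1,v_2,v_6], [v_1,v_4,v_5]

so the chain groups are C_0 ≅ Z^7, C_1 ≅ Z^10, C_2 ≅ Z^3.

∂_1: C_1 → C_0 maps an edge to its endpoints' difference, ∂[p,q] = q − p.
The 7×10 boundary matrix has rank 6 and Smith normal form diag(1,1,1,1,1,1).

Boundary ∂_2: C_2 → C_1 maps a triangle to the signed sum of its edges. For instance
  ∂[v_1,v_2,v_4] = [v_2,v_4] − [v_1,v_4] + [v_1,v_2],
  ∂[v_1,v_4,v_5] = [v_4,v_5] − [v_1,v_5] + [v_1,v_4].
This gives a 10×3 integer matrix of rank 3; reducing to Smith normal form yields diagonal entries (1,1,1).

Computing H_k = (kernel of ∂_k) / (image of ∂_{k+1}):

  H_0: rank C_0 − rank ∂_1 = 7 − 6 = 1, and the invariant factors of ∂_1 are all 1, so H_0 ≅ Z.
  H_1: rank ker ∂_1 − rank ∂_2 = (10 − 6) − 3 = 1, and the invariant factors of ∂_2 are all 1, so H_1 ≅ Z.
  H_2: rank ker ∂_2 − rank ∂_3 = (3 − 3) − 0 = 0, and there is no ∂_3, so H_2 ≅ 0.

H_0 ≅ Z,  H_1 ≅ Z,  H_2 = 0.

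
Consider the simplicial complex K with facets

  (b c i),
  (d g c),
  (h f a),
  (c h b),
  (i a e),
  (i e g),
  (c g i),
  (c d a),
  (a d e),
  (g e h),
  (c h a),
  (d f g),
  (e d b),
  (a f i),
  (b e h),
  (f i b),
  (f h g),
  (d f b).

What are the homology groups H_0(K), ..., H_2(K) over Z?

Fix the vertex order a < b < c < d < e < f < g < h < i and write every simplex with vertices in increasing order. Then dim K = 2 and the simplices of K are:

  0-simplices (9): a, b, c, d, e, f, g, h, i
  1-simplices (27): ac, ad, ae, af, ah, ai, bc, bd, be, bf, bh, bi, cd, cg, ch, ci, de, df, dg, eg, eh, ei, fg, fh, fi, gh, gi
  2-simplices (18): acd, ach, ade, aei, afh, afi, bch, bci, bde, bdf, beh, bfi, cdg, cgi, dfg, egh, egi, fgh

Hence C_0 ≅ Z^9, C_1 ≅ Z^27, C_2 ≅ Z^18.

Boundary ∂_1: C_1 → C_0 sends each edge [p,q] (with p < q) to q − p. For instance
  ∂df = f − d.
As a 9×27 matrix over Z this has rank 8, with invariant factors (1,1,1,1,1,1,1,1).

The boundary map ∂_2: C_2 → C_1 maps a triangle to the signed sum of its edges. For instance
  ∂afi = fi − ai + af,
  ∂bdf = df − bf + bd.
The resulting 27×18 matrix has rank 17, and its Smith normal form has invariant factors (1,1,1,1,1,1,1,1,1,1,1,1,1,1,1,1,1).

Computing H_k = (kernel of ∂_k) / (image of ∂_{k+1}):

  H_0: rank C_0 − rank ∂_1 = 9 − 8 = 1, and the invariant factors of ∂_1 are all 1, so H_0 = Z.
  H_1: rank ker ∂_1 − rank ∂_2 = (27 − 8) − 17 = 2, and the invariant factors of ∂_2 are all 1, so H_1 = Z^2.
  H_2: rank ker ∂_2 − rank ∂_3 = (18 − 17) − 0 = 1, and there is no ∂_3, so H_2 = Z.

(K is a triangulation of the torus T^2.)

H_0 = Z,  H_1 = Z^2,  H_2 = Z.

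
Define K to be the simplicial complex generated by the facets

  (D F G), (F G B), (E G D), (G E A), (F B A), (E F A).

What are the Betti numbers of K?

Take the total order A < B < D < E < F < G on the vertex set. Then K (dimension 2) consists of the simplices:

  0-simplices (6): A, B, D, E, F, G
  1-simplices (12): AB, AE, AF, AG, BF, BG, DE, DF, DG, EF, EG, FG
  2-simplices (6): ABF, AEF, AEG, BFG, DEG, DFG

giving chain groups C_0 ≅ Z^6, C_1 ≅ Z^12, C_2 ≅ Z^6.

The boundary map ∂_1: C_1 → C_0 is given by ∂[p,q] = [q] − [p]. For instance
  ∂BG = G − B.
The resulting 6×12 matrix has rank 5, and its Smith normal form has invariant factors (1,1,1,1,1).

Boundary ∂_2: C_2 → C_1 acts by ∂[p,q,r] = [q,r] − [p,r] + [p,q]. For instance
  ∂AEG = EG − AG + AE,
  ∂DFG = FG − DG + DF.
This gives a 12×6 integer matrix of rank 6; reducing to Smith normal form yields diagonal entries (1,1,1,1,1,1).

Reading off H_k = ker ∂_k / im ∂_{k+1}:

  H_0: rank C_0 − rank ∂_1 = 6 − 5 = 1, and the invariant factors of ∂_1 are all 1, so H_0 = Z.
  H_1: rank ker ∂_1 − rank ∂_2 = (12 − 5) − 6 = 1, and the invariant factors of ∂_2 are all 1, so H_1 = Z.
  H_2: rank ker ∂_2 − rank ∂_3 = (6 − 6) − 0 = 0, and there is no ∂_3, so H_2 = 0.

As a check, the Euler characteristic is 6 − 12 + 6 = 0, which agrees with 1 − 1 + 0 = 0.

Hence the Betti numbers are b_0 = 1, b_1 = 1, b_2 = 0.

b_0 = 1, b_1 = 1, b_2 = 0.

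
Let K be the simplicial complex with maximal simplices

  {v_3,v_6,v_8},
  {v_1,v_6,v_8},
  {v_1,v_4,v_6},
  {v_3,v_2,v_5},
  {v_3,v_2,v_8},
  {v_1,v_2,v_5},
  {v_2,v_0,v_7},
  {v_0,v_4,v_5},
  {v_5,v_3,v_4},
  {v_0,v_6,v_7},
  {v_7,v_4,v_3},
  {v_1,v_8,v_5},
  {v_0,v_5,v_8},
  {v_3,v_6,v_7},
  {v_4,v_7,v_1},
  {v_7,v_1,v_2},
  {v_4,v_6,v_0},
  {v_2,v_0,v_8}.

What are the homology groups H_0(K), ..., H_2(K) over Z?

H_0 = Z,  H_1 = Z ⊕ Z/2,  H_2 = 0.

Take the total order v_0 < v_1 < v_2 < v_3 < v_4 < v_5 < v_6 < v_7 < v_8 on the vertex set. Then K (dimension 2) consists of the simplices:

  0-simplices (9): [v_0], [v_1], [v_2], [v_3], [v_4], [v_5], [v_6], [v_7], [v_8]
  1-simplices (27): (27 of them)
  2-simplices (18): (18 of them)

so the chain groups are C_0 ≅ Z^9, C_1 ≅ Z^27, C_2 ≅ Z^18.

∂_1: C_1 → C_0 sends each edge [p,q] (with p < q) to q − p. For instance
  ∂[v_3,v_7] = [v_7] − [v_3].
The 9×27 boundary matrix has rank 8 and Smith normal form diag(1,1,1,1,1,1,1,1).

Boundary ∂_2: C_2 → C_1 sends each 2-simplex [p,q,r] to [q,r] − [p,r] + [p,q]. For instance
  ∂[v_1,v_2,v_5] = [v_2,v_5] − [v_1,v_5] + [v_1,v_2],
  ∂[v_3,v_6,v_8] = [v_6,v_8] − [v_3,v_8] + [v_3,v_6].
As a 27×18 matrix over Z this has rank 18, with invariant factors (1,1,1,1,1,1,1,1,1,1,1,1,1,1,1,1,1,2).

Computing H_k = (kernel of ∂_k) / (image of ∂_{k+1}):

  H_0: rank C_0 − rank ∂_1 = 9 − 8 = 1, and the invariant factors of ∂_1 are all 1, so H_0 = Z.
  H_1: rank ker ∂_1 − rank ∂_2 = (27 − 8) − 18 = 1, and ∂_2 has invariant factor 2 > 1, so H_1 = Z ⊕ Z/2.
  H_2: rank ker ∂_2 − rank ∂_3 = (18 − 18) − 0 = 0, and there is no ∂_3, so H_2 = 0.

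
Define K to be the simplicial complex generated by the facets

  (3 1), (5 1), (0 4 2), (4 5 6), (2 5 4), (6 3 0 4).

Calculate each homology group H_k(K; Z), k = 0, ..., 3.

H_0 ≅ Z,  H_1 ≅ Z,  H_2 = 0,  H_3 = 0.

We work with the vertex ordering 0 < 1 < 2 < 3 < 4 < 5 < 6. The simplices of K, each written with vertices in increasing order, are:

  0-simplices (7): [0], [1], [2], [3], [4], [5], [6]
  1-simplices (13): [0,2], [0,3], [0,4], [0,6], [1,3], [1,5], [2,4], [2,5], [3,4], [3,6], [4,5], [4,6], [5,6]
  2-simplices (7): [0,2,4], [0,3,4], [0,3,6], [0,4,6], [2,4,5], [3,4,6], [4,5,6]
  3-simplices (1): [0,3,4,6]

so the chain groups are C_0 ≅ Z^7, C_1 ≅ Z^13, C_2 ≅ Z^7, C_3 ≅ Z^1.

∂_1: C_1 → C_0 sends each edge [p,q] (with p < q) to q − p. For instance
  ∂[0,2] = [2] − [0].
The 7×13 boundary matrix has rank 6 and Smith normal form diag(1,1,1,1,1,1).

Boundary ∂_2: C_2 → C_1 maps a triangle to the signed sum of its edges. For instance
  ∂[0,3,6] = [3,6] − [0,6] + [0,3],
  ∂[0,2,4] = [2,4] − [0,4] + [0,2].
The 13×7 boundary matrix has rank 6 and Smith normal form diag(1,1,1,1,1,1).

Boundary ∂_3: C_3 → C_2 sends each 3-simplex σ to the alternating sum Σ_i (−1)^i (σ with its i-th vertex removed). For instance
  ∂[0,3,4,6] = [3,4,6] − [0,4,6] + [0,3,6] − [0,3,4].
This gives a 7×1 integer matrix of rank 1; reducing to Smith normal form yields diagonal entries (1).

Computing H_k = (kernel of ∂_k) / (image of ∂_{k+1}):

  H_0: rank C_0 − rank ∂_1 = 7 − 6 = 1, and the invariant factors of ∂_1 are all 1, so H_0 ≅ Z.
  H_1: rank ker ∂_1 − rank ∂_2 = (13 − 6) − 6 = 1, and the invariant factors of ∂_2 are all 1, so H_1 ≅ Z.
  H_2: rank ker ∂_2 − rank ∂_3 = (7 − 6) − 1 = 0, and the invariant factors of ∂_3 are all 1, so H_2 ≅ 0.
  H_3: rank ker ∂_3 − rank ∂_4 = (1 − 1) − 0 = 0, and there is no ∂_4, so H_3 ≅ 0.

As a check, the Euler characteristic is 7 − 13 + 7 − 1 = 0, which agrees with 1 − 1 + 0 − 0 = 0.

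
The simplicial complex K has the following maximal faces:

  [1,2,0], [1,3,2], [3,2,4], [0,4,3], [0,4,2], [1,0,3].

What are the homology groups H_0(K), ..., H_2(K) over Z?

H_0 = Z,  H_1 = 0,  H_2 = Z.

Order the vertices as 0 < 1 < 2 < 3 < 4. Listing each simplex with vertices in this order, K has dimension 2 with simplices:

  0-simplices (5): [0], [1], [2], [3], [4]
  1-simplices (9): [0,1], [0,2], [0,3], [0,4], [1,2], [1,3], [2,3], [2,4], [3,4]
  2-simplices (6): [0,1,2], [0,1,3], [0,2,4], [0,3,4], [1,2,3], [2,3,4]

so the chain groups are C_0 ≅ Z^5, C_1 ≅ Z^9, C_2 ≅ Z^6.

Boundary ∂_1: C_1 → C_0 maps an edge to its endpoints' difference, ∂[p,q] = q − p.
The resulting 5×9 matrix has rank 4, and its Smith normal form has invariant factors (1,1,1,1).

The boundary map ∂_2: C_2 → C_1 maps a triangle to the signed sum of its edges. For instance
  ∂[0,3,4] = [3,4] − [0,4] + [0,3],
  ∂[0,1,3] = [1,3] − [0,3] + [0,1].
The 9×6 boundary matrix has rank 5 and Smith normal form diag(1,1,1,1,1).

Reading off H_k = ker ∂_k / im ∂_{k+1}:

  H_0: rank C_0 − rank ∂_1 = 5 − 4 = 1, and the invariant factors of ∂_1 are all 1, so H_0 = Z.
  H_1: rank ker ∂_1 − rank ∂_2 = (9 − 4) − 5 = 0, and the invariant factors of ∂_2 are all 1, so H_1 = 0.
  H_2: rank ker ∂_2 − rank ∂_3 = (6 − 5) − 0 = 1, and there is no ∂_3, so H_2 = Z.

As a check, the Euler characteristic is 5 − 9 + 6 = 2, which agrees with 1 − 0 + 1 = 2.
(K is a triangulation of the 2-sphere S^2.)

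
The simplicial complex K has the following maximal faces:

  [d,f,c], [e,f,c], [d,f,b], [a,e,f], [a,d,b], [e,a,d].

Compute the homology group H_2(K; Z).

H_2 = 0.

Fix the vertex order a < b < c < d < e < f and write every simplex with vertices in increasing order. Then dim K = 2 and the simplices of K are:

  0-simplices (6): a, b, c, d, e, f
  1-simplices (12): ab, ad, ae, af, bd, bf, cd, ce, cf, de, df, ef
  2-simplices (6): abd, ade, aef, bdf, cdf, cef

Hence C_0 ≅ Z^6, C_1 ≅ Z^12, C_2 ≅ Z^6.

Boundary ∂_1: C_1 → C_0 sends each edge [p,q] (with p < q) to q − p. For instance
  ∂ae = e − a.
The resulting 6×12 matrix has rank 5, and its Smith normal form has invariant factors (1,1,1,1,1).

Boundary ∂_2: C_2 → C_1 maps a triangle to the signed sum of its edges. For instance
  ∂bdf = df − bf + bd,
  ∂abd = bd − ad + ab.
The 12×6 boundary matrix has rank 6 and Smith normal form diag(1,1,1,1,1,1).

Now H_k = ker ∂_k / im ∂_{k+1}, so:

  H_2: rank ker ∂_2 − rank ∂_3 = (6 − 6) − 0 = 0, and there is no ∂_3, so H_2 = 0.

(K is a triangulation of the cylinder S^1 x I.)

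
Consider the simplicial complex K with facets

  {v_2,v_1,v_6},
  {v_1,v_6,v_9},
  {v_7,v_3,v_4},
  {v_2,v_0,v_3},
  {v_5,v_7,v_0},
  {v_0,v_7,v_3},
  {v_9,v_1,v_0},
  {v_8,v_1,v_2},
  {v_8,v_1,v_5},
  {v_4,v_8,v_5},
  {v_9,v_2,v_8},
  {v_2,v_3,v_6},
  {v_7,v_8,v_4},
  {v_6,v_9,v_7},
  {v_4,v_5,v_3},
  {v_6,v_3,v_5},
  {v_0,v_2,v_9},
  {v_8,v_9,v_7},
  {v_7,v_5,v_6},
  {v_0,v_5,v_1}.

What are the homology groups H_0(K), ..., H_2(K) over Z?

H_0 = Z,  H_1 = Z ⊕ Z_2,  H_2 = 0.

K has 10 vertices, 30 edges, 20 triangles.
rank ∂_0 = 0, rank ∂_1 = 9 ⇒ b_0 = 10 − 0 − 9 = 1; all invariant factors of ∂_1 are 1 so no torsion. So H_0 = Z.
rank ∂_1 = 9, rank ∂_2 = 20 ⇒ b_1 = 30 − 9 − 20 = 1; ∂_2 has invariant factor(s) [2] giving torsion. So H_1 = Z ⊕ Z_2.
rank ∂_2 = 20, rank ∂_3 = 0 ⇒ b_2 = 20 − 20 − 0 = 0. So H_2 = 0.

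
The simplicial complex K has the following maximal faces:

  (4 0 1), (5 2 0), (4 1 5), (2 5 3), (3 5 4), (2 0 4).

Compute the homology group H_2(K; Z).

H_2 = 0.

Order the vertices as 0 < 1 < 2 < 3 < 4 < 5. Listing each simplex with vertices in this order, K has dimension 2 with simplices:

  0-simplices (6): [0], [1], [2], [3], [4], [5]
  1-simplices (12): [0,1], [0,2], [0,4], [0,5], [1,4], [1,5], [2,3], [2,4], [2,5], [3,4], [3,5], [4,5]
  2-simplices (6): [0,1,4], [0,2,4], [0,2,5], [1,4,5], [2,3,5], [3,4,5]

giving chain groups C_0 ≅ Z^6, C_1 ≅ Z^12, C_2 ≅ Z^6.

∂_1: C_1 → C_0 is given by ∂[p,q] = [q] − [p].
As a 6×12 matrix over Z this has rank 5, with invariant factors (1,1,1,1,1).

The boundary map ∂_2: C_2 → C_1 acts by ∂[p,q,r] = [q,r] − [p,r] + [p,q]. For instance
  ∂[0,2,5] = [2,5] − [0,5] + [0,2],
  ∂[1,4,5] = [4,5] − [1,5] + [1,4].
The 12×6 boundary matrix has rank 6 and Smith normal form diag(1,1,1,1,1,1).

From H_k ≅ ker(∂_k) / im(∂_{k+1}) we obtain:

  H_2: rank ker ∂_2 − rank ∂_3 = (6 − 6) − 0 = 0, and there is no ∂_3, so H_2 = 0.

(K is a triangulation of the cylinder S^1 x I.)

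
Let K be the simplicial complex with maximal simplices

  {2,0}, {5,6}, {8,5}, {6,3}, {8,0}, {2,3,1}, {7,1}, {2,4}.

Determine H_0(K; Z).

H_0 = Z.

Order the vertices as 0 < 1 < 2 < 3 < 4 < 5 < 6 < 7 < 8. Listing each simplex with vertices in this order, K has dimension 2 with simplices:

  0-simplices (9): [0], [1], [2], [3], [4], [5], [6], [7], [8]
  1-simplices (10): [0,2], [0,8], [1,2], [1,3], [1,7], [2,3], [2,4], [3,6], [5,6], [5,8]
  2-simplices (1): [1,2,3]

so the chain groups are C_0 ≅ Z^9, C_1 ≅ Z^10, C_2 ≅ Z^1.

∂_1: C_1 → C_0 maps an edge to its endpoints' difference, ∂[p,q] = q − p.
The resulting 9×10 matrix has rank 8, and its Smith normal form has invariant factors (1,1,1,1,1,1,1,1).

∂_2: C_2 → C_1 sends each 2-simplex [p,q,r] to [q,r] − [p,r] + [p,q]. For instance
  ∂[1,2,3] = [2,3] − [1,3] + [1,2].
As a 10×1 matrix over Z this has rank 1, with invariant factors (1).

Now H_k = ker ∂_k / im ∂_{k+1}, so:

  H_0: rank C_0 − rank ∂_1 = 9 − 8 = 1, and the invariant factors of ∂_1 are all 1, so H_0 = Z.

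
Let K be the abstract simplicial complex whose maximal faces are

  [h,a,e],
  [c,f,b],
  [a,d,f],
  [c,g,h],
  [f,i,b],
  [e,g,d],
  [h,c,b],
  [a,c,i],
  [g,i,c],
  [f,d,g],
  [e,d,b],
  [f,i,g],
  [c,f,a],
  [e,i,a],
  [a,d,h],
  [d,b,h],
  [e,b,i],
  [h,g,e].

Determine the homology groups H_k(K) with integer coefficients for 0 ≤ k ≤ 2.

H_0 = Z,  H_1 = Z ⊕ Z/2,  H_2 = 0.

Order the vertices as a < b < c < d < e < f < g < h < i. Listing each simplex with vertices in this order, K has dimension 2 with simplices:

  0-simplices (9): a, b, c, d, e, f, g, h, i
  1-simplices (27): ac, ad, ae, af, ah, ai, bc, bd, be, bf, bh, bi, cf, cg, ch, ci, de, df, dg, dh, eg, eh, ei, fg, fi, gh, gi
  2-simplices (18): acf, aci, adf, adh, aeh, aei, bcf, bch, bde, bdh, bei, bfi, cgh, cgi, deg, dfg, egh, fgi

Hence C_0 ≅ Z^9, C_1 ≅ Z^27, C_2 ≅ Z^18.

∂_1: C_1 → C_0 is given by ∂[p,q] = [q] − [p]. For instance
  ∂ai = i − a.
This gives a 9×27 integer matrix of rank 8; reducing to Smith normal form yields diagonal entries (1,1,1,1,1,1,1,1).

Boundary ∂_2: C_2 → C_1 sends each 2-simplex [p,q,r] to [q,r] − [p,r] + [p,q]. For instance
  ∂bei = ei − bi + be,
  ∂dfg = fg − dg + df.
The resulting 27×18 matrix has rank 18, and its Smith normal form has invariant factors (1,1,1,1,1,1,1,1,1,1,1,1,1,1,1,1,1,2).

Now H_k = ker ∂_k / im ∂_{k+1}, so:

  H_0: rank C_0 − rank ∂_1 = 9 − 8 = 1, and the invariant factors of ∂_1 are all 1, so H_0 = Z.
  H_1: rank ker ∂_1 − rank ∂_2 = (27 − 8) − 18 = 1, and ∂_2 has invariant factor 2 > 1, so H_1 = Z ⊕ Z/2.
  H_2: rank ker ∂_2 − rank ∂_3 = (18 − 18) − 0 = 0, and there is no ∂_3, so H_2 = 0.

As a check, the Euler characteristic is 9 − 27 + 18 = 0, which agrees with 1 − 1 + 0 = 0.
(K is a triangulation of the Klein bottle.)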